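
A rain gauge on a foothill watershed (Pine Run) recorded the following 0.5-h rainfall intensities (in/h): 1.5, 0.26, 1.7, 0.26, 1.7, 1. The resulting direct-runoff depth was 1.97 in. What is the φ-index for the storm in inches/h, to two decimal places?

φ ≈ 0.49 in/h

Only the 4 blocks with intensity above φ contribute runoff: 1.5, 1.7, 1.7, 1 in/h.
Σ(I−φ)·Δt = d  ⇒  (1.5+1.7+1.7+1 − 4φ)·0.5 = 1.97
φ = (5.900 − 1.97/0.5) / 4 = 0.49 in/h.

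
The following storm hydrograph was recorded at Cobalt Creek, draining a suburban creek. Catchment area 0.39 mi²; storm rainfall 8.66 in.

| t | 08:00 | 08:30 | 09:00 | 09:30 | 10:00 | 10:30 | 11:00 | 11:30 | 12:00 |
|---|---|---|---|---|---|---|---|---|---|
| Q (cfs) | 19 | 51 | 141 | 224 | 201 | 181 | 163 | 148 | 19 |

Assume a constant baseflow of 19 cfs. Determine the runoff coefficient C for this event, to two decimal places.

ΣQ_DR = 976.0 cfs; V = ΣQ_DR·Δt = 1.757 × 10^6 ft³.
Runoff depth d = V / A = 1.939 in.
C = d / P = 1.939 / 8.66 = 0.22.

C ≈ 0.22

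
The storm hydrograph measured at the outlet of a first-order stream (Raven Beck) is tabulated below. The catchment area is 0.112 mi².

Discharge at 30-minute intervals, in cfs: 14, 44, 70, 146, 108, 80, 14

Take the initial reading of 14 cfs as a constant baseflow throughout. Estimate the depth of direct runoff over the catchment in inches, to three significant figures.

Direct runoff: 0.0, 30.0, 56.0, 132.0, 94.0, 66.0, 0.0 cfs; ΣQ_DR = 378.0 cfs.
V = ΣQ_DR · Δt = 378.0 × 1800 s = 6.804 × 10^5 ft³.
Over A = 0.112 mi², depth = V / A = 2.61 in.

d ≈ 2.61 in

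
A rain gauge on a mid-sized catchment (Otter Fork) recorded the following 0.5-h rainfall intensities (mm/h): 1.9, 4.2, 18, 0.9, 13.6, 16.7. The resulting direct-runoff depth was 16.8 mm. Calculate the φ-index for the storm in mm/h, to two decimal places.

Only the 3 blocks with intensity above φ contribute runoff: 18, 13.6, 16.7 mm/h.
Σ(I−φ)·Δt = d  ⇒  (18+13.6+16.7 − 3φ)·0.5 = 16.8
φ = (48.30 − 16.8/0.5) / 3 = 4.90 mm/h.

φ ≈ 4.90 mm/h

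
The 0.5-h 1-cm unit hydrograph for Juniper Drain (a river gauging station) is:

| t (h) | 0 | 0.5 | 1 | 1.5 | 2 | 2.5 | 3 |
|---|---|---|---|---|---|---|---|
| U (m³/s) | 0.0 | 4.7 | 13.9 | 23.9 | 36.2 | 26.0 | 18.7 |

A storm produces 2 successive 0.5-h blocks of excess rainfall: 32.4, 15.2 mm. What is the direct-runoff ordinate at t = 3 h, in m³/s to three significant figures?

Q ≈ 100 m³/s

By discrete convolution, Q_j = Σ (P_i / 10 mm) · U_{j−i}.
At t = 3 h (j=6): Q = (32.4/10)·18.7 + (15.2/10)·26.0 = 100 m³/s.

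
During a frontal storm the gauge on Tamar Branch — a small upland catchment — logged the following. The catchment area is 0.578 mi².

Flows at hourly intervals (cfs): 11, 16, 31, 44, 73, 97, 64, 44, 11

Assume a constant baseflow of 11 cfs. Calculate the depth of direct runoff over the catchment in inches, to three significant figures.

d ≈ 0.783 in

Direct runoff: 0.0, 5.0, 20.0, 33.0, 62.0, 86.0, 53.0, 33.0, 0.0 cfs; ΣQ_DR = 292.0 cfs.
V = ΣQ_DR · Δt = 292.0 × 3600 s = 1.051 × 10^6 ft³.
Over A = 0.578 mi², depth = V / A = 0.783 in.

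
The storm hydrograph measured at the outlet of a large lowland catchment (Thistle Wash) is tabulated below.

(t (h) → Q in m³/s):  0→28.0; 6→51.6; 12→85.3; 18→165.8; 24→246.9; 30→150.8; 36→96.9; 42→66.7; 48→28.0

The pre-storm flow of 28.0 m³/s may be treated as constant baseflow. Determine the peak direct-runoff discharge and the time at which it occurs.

Subtracting baseflow gives direct-runoff ordinates: 0.0, 23.6, 57.3, 137.8, 218.9, 122.8, 68.9, 38.7, 0.0 m³/s.
The maximum is 218.9 m³/s, occurring at the reading for t = 24 h.

Q_p = 218.9 m³/s at t = 24 h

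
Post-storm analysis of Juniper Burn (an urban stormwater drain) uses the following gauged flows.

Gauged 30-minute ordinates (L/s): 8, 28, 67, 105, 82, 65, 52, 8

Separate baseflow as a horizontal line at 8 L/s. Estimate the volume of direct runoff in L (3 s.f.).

Direct-runoff ordinates (Q − Q_b): 0.0, 20.0, 59.0, 97.0, 74.0, 57.0, 44.0, 0.0 L/s.
ΣQ_DR = 351.0 L/s.
With Δt = 0.5 h = 1800 s, V = ΣQ_DR · Δt = 351.0 × 1800 = 6.32 × 10^5 L.

V ≈ 6.32 × 10^5 L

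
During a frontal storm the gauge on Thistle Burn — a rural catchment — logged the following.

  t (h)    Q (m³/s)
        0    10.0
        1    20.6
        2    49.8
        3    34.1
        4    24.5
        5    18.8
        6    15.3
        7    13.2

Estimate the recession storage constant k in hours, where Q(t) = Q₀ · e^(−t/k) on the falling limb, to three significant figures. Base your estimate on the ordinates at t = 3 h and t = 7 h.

On the falling limb, Q drops from 34.1 to 13.2 m³/s between t = 3 h and t = 7 h (Δt = 4 h).
k = −Δt / ln(Q₂/Q₁) = −4 / ln(13.2/34.1) = 4.21 h.

k ≈ 4.21 h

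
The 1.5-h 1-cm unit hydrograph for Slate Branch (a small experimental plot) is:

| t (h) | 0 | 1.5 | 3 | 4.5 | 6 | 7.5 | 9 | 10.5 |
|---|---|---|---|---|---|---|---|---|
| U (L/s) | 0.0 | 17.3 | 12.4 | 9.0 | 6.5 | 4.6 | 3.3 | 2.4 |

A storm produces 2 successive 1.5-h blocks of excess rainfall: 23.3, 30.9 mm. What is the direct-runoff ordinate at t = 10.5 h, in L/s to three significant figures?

By discrete convolution, Q_j = Σ (P_i / 10 mm) · U_{j−i}.
At t = 10.5 h (j=7): Q = (23.3/10)·2.4 + (30.9/10)·3.3 = 15.8 L/s.

Q ≈ 15.8 L/s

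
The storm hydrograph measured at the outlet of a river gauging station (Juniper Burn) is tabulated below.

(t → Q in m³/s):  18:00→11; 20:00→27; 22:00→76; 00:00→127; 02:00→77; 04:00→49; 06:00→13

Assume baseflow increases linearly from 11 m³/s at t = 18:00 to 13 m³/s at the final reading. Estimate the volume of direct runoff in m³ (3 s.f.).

Direct-runoff ordinates (Q − Q_b): 0.00, 15.67, 64.33, 115.00, 64.67, 36.33, 0.00 m³/s.
ΣQ_DR = 296.0 m³/s.
With Δt = 2 h = 7200 s, V = ΣQ_DR · Δt = 296.0 × 7200 = 2.13 × 10^6 m³.

V ≈ 2.13 × 10^6 m³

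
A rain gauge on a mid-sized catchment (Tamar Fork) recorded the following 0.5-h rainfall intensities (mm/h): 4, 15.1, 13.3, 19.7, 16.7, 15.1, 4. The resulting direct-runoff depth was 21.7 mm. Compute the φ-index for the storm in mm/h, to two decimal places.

Only the 5 blocks with intensity above φ contribute runoff: 15.1, 13.3, 19.7, 16.7, 15.1 mm/h.
Σ(I−φ)·Δt = d  ⇒  (15.1+13.3+19.7+16.7+15.1 − 5φ)·0.5 = 21.7
φ = (79.90 − 21.7/0.5) / 5 = 7.30 mm/h.

φ ≈ 7.30 mm/h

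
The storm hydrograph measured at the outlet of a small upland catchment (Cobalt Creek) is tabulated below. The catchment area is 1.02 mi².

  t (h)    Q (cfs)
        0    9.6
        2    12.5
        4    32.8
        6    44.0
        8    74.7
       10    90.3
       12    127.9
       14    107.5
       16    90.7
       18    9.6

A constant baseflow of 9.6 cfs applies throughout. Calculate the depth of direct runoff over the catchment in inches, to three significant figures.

d ≈ 1.53 in

Direct runoff: 0.0, 2.9, 23.2, 34.4, 65.1, 80.7, 118.3, 97.9, 81.1, 0.0 cfs; ΣQ_DR = 503.6 cfs.
V = ΣQ_DR · Δt = 503.6 × 7200 s = 3.626 × 10^6 ft³.
Over A = 1.02 mi², depth = V / A = 1.53 in.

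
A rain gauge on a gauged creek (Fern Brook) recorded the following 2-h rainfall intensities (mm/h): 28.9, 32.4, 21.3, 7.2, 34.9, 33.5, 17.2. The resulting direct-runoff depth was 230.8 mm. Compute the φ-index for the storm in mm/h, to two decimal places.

φ ≈ 8.80 mm/h

Only the 6 blocks with intensity above φ contribute runoff: 28.9, 32.4, 21.3, 34.9, 33.5, 17.2 mm/h.
Σ(I−φ)·Δt = d  ⇒  (28.9+32.4+21.3+34.9+33.5+17.2 − 6φ)·2 = 230.8
φ = (168.2 − 230.8/2) / 6 = 8.80 mm/h.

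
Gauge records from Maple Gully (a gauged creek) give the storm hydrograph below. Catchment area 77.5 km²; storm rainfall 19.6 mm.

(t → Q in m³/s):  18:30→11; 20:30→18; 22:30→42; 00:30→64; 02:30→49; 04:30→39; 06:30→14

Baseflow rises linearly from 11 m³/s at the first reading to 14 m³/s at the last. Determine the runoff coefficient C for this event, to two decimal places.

C ≈ 0.71

ΣQ_DR = 149.5 m³/s; V = ΣQ_DR·Δt = 1.076 × 10^6 m³.
Runoff depth d = V / A = 13.89 mm.
C = d / P = 13.89 / 19.6 = 0.71.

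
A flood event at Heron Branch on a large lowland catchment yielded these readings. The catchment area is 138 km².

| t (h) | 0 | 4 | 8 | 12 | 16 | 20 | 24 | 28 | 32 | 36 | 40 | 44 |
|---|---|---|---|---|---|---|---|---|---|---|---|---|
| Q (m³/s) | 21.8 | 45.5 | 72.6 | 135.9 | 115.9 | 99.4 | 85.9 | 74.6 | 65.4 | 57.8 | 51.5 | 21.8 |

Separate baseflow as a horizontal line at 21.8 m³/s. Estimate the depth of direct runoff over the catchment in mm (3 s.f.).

d ≈ 61.2 mm

Direct runoff: 0.0, 23.7, 50.8, 114.1, 94.1, 77.6, 64.1, 52.8, 43.6, 36.0, 29.7, 0.0 m³/s; ΣQ_DR = 586.5 m³/s.
V = ΣQ_DR · Δt = 586.5 × 14400 s = 8.446 × 10^6 m³.
Over A = 138 km², depth = V / A = 61.2 mm.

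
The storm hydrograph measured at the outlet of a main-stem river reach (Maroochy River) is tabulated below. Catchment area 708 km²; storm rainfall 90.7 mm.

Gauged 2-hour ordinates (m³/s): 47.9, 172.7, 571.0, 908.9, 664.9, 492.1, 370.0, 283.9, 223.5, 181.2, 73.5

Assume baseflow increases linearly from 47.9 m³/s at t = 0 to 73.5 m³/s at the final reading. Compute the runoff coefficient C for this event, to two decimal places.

C ≈ 0.37

ΣQ_DR = 3322 m³/s; V = ΣQ_DR·Δt = 2.392 × 10^7 m³.
Runoff depth d = V / A = 33.78 mm.
C = d / P = 33.78 / 90.7 = 0.37.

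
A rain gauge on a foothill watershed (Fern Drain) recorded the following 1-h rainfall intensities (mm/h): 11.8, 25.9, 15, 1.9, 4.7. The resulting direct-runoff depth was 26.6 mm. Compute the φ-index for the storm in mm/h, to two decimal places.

φ ≈ 8.70 mm/h

Only the 3 blocks with intensity above φ contribute runoff: 11.8, 25.9, 15 mm/h.
Σ(I−φ)·Δt = d  ⇒  (11.8+25.9+15 − 3φ)·1 = 26.6
φ = (52.70 − 26.6/1) / 3 = 8.70 mm/h.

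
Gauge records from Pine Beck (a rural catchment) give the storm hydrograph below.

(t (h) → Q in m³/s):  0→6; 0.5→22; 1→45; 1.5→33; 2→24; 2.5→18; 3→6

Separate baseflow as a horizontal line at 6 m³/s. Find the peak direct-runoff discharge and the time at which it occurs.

Subtracting baseflow gives direct-runoff ordinates: 0.0, 16.0, 39.0, 27.0, 18.0, 12.0, 0.0 m³/s.
The maximum is 39.0 m³/s, occurring at the reading for t = 1 h.

Q_p = 39.0 m³/s at t = 1 h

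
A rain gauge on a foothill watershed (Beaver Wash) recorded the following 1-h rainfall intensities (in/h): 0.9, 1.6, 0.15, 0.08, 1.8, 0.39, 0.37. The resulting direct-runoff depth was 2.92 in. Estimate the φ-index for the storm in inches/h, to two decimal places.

φ ≈ 0.46 in/h

Only the 3 blocks with intensity above φ contribute runoff: 0.9, 1.6, 1.8 in/h.
Σ(I−φ)·Δt = d  ⇒  (0.9+1.6+1.8 − 3φ)·1 = 2.92
φ = (4.300 − 2.92/1) / 3 = 0.46 in/h.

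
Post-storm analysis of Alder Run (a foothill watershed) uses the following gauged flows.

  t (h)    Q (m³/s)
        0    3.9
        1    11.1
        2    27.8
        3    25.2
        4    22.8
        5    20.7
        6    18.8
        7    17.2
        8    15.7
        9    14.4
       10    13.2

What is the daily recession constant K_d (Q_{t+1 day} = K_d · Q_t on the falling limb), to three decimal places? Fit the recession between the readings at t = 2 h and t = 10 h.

Between t = 2 h and t = 10 h the flow falls from 27.8 to 13.2 m³/s over 8×1 h = 8 h.
Per-interval ratio K = (13.2/27.8)^(1/8) = 0.9111; K_d = K^(24/1) = 0.107.

K_d ≈ 0.107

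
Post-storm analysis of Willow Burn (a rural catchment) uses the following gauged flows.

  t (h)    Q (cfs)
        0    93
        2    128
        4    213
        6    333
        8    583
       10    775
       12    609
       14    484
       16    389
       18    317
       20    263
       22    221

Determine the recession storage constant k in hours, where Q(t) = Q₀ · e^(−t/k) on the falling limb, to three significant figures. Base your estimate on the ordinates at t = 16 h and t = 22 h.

On the falling limb, Q drops from 389 to 221 cfs between t = 16 h and t = 22 h (Δt = 6 h).
k = −Δt / ln(Q₂/Q₁) = −6 / ln(221/389) = 10.6 h.

k ≈ 10.6 h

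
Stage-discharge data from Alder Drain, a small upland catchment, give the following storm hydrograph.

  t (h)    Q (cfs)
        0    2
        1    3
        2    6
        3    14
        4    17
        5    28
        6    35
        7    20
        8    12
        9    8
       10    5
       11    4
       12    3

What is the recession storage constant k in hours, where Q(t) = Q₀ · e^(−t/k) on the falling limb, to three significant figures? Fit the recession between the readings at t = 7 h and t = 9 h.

k ≈ 2.18 h

On the falling limb, Q drops from 20 to 8 cfs between t = 7 h and t = 9 h (Δt = 2 h).
k = −Δt / ln(Q₂/Q₁) = −2 / ln(8/20) = 2.18 h.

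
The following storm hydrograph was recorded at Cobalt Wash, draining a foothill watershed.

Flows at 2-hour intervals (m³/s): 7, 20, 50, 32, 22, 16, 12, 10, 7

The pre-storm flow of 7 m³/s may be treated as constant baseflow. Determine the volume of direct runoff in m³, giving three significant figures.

V ≈ 8.14 × 10^5 m³

Direct-runoff ordinates (Q − Q_b): 0.0, 13.0, 43.0, 25.0, 15.0, 9.0, 5.0, 3.0, 0.0 m³/s.
ΣQ_DR = 113.0 m³/s.
With Δt = 2 h = 7200 s, V = ΣQ_DR · Δt = 113.0 × 7200 = 8.14 × 10^5 m³.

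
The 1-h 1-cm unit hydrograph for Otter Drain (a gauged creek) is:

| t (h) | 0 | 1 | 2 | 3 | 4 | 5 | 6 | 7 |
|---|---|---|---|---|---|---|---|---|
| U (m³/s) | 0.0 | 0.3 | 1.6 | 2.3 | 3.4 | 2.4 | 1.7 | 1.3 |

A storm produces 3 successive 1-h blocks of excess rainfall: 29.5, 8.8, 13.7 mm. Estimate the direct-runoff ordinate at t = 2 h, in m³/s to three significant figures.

By discrete convolution, Q_j = Σ (P_i / 10 mm) · U_{j−i}.
At t = 2 h (j=2): Q = (29.5/10)·1.6 + (8.8/10)·0.3 + (13.7/10)·0.0 = 4.98 m³/s.

Q ≈ 4.98 m³/s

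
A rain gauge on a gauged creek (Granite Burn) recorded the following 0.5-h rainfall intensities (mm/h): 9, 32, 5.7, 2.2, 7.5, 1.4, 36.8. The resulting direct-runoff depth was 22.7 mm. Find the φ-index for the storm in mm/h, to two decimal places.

Only the 2 blocks with intensity above φ contribute runoff: 32, 36.8 mm/h.
Σ(I−φ)·Δt = d  ⇒  (32+36.8 − 2φ)·0.5 = 22.7
φ = (68.80 − 22.7/0.5) / 2 = 11.70 mm/h.

φ ≈ 11.70 mm/h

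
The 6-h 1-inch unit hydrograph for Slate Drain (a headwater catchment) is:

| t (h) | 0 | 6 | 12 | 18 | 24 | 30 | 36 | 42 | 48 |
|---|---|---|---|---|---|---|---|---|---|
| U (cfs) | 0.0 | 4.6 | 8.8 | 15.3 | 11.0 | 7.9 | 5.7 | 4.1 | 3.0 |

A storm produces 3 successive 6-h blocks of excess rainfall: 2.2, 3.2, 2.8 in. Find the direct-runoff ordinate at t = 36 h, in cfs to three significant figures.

Q ≈ 68.6 cfs

By discrete convolution, Q_j = Σ (P_i / 1 in) · U_{j−i}.
At t = 36 h (j=6): Q = (2.2/1)·5.7 + (3.2/1)·7.9 + (2.8/1)·11.0 = 68.6 cfs.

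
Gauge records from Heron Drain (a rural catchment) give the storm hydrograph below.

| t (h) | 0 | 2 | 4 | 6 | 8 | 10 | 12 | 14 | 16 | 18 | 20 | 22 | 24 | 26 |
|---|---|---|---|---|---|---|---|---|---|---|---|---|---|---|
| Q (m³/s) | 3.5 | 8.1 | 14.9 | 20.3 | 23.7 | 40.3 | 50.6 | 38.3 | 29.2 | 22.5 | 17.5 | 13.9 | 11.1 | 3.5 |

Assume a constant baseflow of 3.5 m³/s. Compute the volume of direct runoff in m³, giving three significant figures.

V ≈ 1.79 × 10^6 m³

Direct-runoff ordinates (Q − Q_b): 0.0, 4.6, 11.4, 16.8, 20.2, 36.8, 47.1, 34.8, 25.7, 19.0, 14.0, 10.4, 7.6, 0.0 m³/s.
ΣQ_DR = 248.4 m³/s.
With Δt = 2 h = 7200 s, V = ΣQ_DR · Δt = 248.4 × 7200 = 1.79 × 10^6 m³.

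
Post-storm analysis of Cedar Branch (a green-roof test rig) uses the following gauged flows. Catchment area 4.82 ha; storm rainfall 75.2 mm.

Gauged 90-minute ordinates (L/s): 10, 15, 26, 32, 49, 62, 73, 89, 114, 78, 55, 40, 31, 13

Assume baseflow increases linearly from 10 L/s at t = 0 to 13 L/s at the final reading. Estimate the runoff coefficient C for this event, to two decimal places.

C ≈ 0.78

ΣQ_DR = 526.0 L/s; V = ΣQ_DR·Δt = 2.840 × 10^6 L.
Runoff depth d = V / A = 58.93 mm.
C = d / P = 58.93 / 75.2 = 0.78.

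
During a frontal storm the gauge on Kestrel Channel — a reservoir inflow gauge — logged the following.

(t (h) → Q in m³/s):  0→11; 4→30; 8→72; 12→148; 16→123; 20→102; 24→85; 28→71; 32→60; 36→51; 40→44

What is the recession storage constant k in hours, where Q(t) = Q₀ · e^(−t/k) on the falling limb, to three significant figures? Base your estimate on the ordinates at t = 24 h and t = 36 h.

k ≈ 23.5 h

On the falling limb, Q drops from 85 to 51 m³/s between t = 24 h and t = 36 h (Δt = 12 h).
k = −Δt / ln(Q₂/Q₁) = −12 / ln(51/85) = 23.5 h.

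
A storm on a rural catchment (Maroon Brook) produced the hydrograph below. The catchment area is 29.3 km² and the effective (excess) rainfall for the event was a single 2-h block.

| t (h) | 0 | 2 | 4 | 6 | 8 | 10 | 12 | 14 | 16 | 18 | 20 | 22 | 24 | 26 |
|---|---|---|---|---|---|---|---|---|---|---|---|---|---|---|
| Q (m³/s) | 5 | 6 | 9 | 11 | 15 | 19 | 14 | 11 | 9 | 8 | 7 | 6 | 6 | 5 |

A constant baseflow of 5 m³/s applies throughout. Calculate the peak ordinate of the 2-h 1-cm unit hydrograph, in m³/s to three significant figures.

U_p ≈ 9.34 m³/s

Direct runoff: 0.0, 1.0, 4.0, 6.0, 10.0, 14.0, 9.0, 6.0, 4.0, 3.0, 2.0, 1.0, 1.0, 0.0 m³/s; ΣQ_DR = 61.00 m³/s, peak = 14.0 m³/s.
Runoff depth d = ΣQ_DR·Δt / A = 61.00 × 7200 / (29.3 km²) = 14.99 mm.
The 1-cm UH is the DRH scaled by (10 mm)/d, so U_p = 14.0 × 10/14.99 = 9.34 m³/s.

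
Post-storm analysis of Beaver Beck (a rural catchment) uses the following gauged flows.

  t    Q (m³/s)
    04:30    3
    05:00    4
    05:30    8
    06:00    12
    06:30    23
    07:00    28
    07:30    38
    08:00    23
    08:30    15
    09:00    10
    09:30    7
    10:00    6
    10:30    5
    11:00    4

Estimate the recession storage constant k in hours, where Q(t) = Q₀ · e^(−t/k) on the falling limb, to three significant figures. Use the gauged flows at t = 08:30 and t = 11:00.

On the falling limb, Q drops from 15 to 4 m³/s between t = 08:30 and t = 11:00 (Δt = 2.5 h).
k = −Δt / ln(Q₂/Q₁) = −2.5 / ln(4/15) = 1.89 h.

k ≈ 1.89 h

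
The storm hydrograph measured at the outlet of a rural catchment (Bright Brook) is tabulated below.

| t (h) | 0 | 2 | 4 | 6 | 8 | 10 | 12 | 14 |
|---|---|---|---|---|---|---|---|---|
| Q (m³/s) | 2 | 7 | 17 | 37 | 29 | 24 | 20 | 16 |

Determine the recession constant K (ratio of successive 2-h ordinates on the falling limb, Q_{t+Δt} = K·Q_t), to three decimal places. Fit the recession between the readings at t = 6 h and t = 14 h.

K ≈ 0.811

Using the recession-limb readings at t = 6 h and t = 14 h: Q falls from 37 to 16 m³/s over 4 intervals.
K = (Q₂/Q₁)^(1/4) = (16/37)^(1/4) = 0.811.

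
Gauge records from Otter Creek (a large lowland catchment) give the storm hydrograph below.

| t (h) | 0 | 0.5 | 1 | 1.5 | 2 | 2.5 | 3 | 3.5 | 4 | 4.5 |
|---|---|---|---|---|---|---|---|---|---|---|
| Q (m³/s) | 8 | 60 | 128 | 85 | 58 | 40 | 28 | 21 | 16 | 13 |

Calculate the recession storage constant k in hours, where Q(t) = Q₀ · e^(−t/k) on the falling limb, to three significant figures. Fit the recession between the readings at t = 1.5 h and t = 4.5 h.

k ≈ 1.60 h

On the falling limb, Q drops from 85 to 13 m³/s between t = 1.5 h and t = 4.5 h (Δt = 3 h).
k = −Δt / ln(Q₂/Q₁) = −3 / ln(13/85) = 1.60 h.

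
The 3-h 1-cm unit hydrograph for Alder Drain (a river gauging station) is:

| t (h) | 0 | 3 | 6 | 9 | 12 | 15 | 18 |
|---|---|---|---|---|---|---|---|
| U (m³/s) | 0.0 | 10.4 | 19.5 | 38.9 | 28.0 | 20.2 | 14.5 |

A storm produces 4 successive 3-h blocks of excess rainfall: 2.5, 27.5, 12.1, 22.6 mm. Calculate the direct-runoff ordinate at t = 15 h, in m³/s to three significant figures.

By discrete convolution, Q_j = Σ (P_i / 10 mm) · U_{j−i}.
At t = 15 h (j=5): Q = (2.5/10)·20.2 + (27.5/10)·28.0 + (12.1/10)·38.9 + (22.6/10)·19.5 = 173 m³/s.

Q ≈ 173 m³/s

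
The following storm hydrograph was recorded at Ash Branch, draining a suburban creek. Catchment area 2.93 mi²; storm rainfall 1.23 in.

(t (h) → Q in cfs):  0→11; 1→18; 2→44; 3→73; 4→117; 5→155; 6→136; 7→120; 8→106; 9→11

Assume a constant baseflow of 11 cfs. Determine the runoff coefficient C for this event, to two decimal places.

C ≈ 0.29

ΣQ_DR = 681.0 cfs; V = ΣQ_DR·Δt = 2.452 × 10^6 ft³.
Runoff depth d = V / A = 0.3602 in.
C = d / P = 0.3602 / 1.23 = 0.29.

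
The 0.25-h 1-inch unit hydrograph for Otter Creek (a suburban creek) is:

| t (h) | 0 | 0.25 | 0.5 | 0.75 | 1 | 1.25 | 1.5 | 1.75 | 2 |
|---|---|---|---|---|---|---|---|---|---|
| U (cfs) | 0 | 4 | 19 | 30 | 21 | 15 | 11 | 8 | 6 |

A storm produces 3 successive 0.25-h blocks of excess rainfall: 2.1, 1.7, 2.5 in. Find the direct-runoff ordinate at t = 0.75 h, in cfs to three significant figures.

By discrete convolution, Q_j = Σ (P_i / 1 in) · U_{j−i}.
At t = 0.75 h (j=3): Q = (2.1/1)·30 + (1.7/1)·19 + (2.5/1)·4 = 105 cfs.

Q ≈ 105 cfs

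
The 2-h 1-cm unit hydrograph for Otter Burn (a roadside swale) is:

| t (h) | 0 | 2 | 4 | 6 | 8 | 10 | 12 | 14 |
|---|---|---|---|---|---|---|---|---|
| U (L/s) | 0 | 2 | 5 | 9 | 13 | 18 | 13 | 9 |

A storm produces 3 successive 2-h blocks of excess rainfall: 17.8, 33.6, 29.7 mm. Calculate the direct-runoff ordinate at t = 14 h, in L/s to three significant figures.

Q ≈ 113 L/s

By discrete convolution, Q_j = Σ (P_i / 10 mm) · U_{j−i}.
At t = 14 h (j=7): Q = (17.8/10)·9 + (33.6/10)·13 + (29.7/10)·18 = 113 L/s.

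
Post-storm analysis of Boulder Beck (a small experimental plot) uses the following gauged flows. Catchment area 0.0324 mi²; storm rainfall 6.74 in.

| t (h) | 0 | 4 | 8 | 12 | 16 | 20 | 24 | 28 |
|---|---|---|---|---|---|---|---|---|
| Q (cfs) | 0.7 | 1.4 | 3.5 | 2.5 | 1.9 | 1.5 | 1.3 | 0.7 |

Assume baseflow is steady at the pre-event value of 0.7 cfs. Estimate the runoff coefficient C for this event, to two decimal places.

C ≈ 0.22

ΣQ_DR = 7.900 cfs; V = ΣQ_DR·Δt = 1.138 × 10^5 ft³.
Runoff depth d = V / A = 1.511 in.
C = d / P = 1.511 / 6.74 = 0.22.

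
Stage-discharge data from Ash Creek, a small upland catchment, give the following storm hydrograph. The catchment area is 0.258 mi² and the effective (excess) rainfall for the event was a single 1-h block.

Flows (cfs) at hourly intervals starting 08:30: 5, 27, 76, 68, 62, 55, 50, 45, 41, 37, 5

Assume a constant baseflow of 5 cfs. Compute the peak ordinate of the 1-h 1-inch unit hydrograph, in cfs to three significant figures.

U_p ≈ 28.4 cfs

Direct runoff: 0.0, 22.0, 71.0, 63.0, 57.0, 50.0, 45.0, 40.0, 36.0, 32.0, 0.0 cfs; ΣQ_DR = 416.0 cfs, peak = 71.0 cfs.
Runoff depth d = ΣQ_DR·Δt / A = 416.0 × 3600 / (0.258 mi²) = 2.499 in.
The 1-inch UH is the DRH scaled by (1 in)/d, so U_p = 71.0 × 1/2.499 = 28.4 cfs.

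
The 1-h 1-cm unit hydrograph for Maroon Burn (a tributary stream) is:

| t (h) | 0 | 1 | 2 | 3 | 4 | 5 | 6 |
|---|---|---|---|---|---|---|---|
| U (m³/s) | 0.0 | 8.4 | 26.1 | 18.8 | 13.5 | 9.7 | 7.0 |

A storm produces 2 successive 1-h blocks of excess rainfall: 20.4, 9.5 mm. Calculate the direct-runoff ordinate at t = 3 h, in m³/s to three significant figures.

Q ≈ 63.1 m³/s

By discrete convolution, Q_j = Σ (P_i / 10 mm) · U_{j−i}.
At t = 3 h (j=3): Q = (20.4/10)·18.8 + (9.5/10)·26.1 = 63.1 m³/s.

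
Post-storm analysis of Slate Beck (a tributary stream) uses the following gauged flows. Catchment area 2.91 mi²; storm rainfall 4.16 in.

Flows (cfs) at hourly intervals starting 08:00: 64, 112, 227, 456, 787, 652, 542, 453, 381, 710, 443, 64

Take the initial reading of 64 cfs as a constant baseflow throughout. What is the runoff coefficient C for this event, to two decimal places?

ΣQ_DR = 4123 cfs; V = ΣQ_DR·Δt = 1.484 × 10^7 ft³.
Runoff depth d = V / A = 2.196 in.
C = d / P = 2.196 / 4.16 = 0.53.

C ≈ 0.53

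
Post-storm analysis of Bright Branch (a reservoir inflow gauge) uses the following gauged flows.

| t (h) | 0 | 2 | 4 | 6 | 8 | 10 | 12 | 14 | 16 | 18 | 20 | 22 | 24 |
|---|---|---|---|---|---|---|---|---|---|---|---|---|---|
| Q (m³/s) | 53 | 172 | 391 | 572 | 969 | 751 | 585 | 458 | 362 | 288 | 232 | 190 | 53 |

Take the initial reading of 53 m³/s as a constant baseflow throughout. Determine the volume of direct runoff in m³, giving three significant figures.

V ≈ 3.16 × 10^7 m³

Direct-runoff ordinates (Q − Q_b): 0.0, 119.0, 338.0, 519.0, 916.0, 698.0, 532.0, 405.0, 309.0, 235.0, 179.0, 137.0, 0.0 m³/s.
ΣQ_DR = 4387 m³/s.
With Δt = 2 h = 7200 s, V = ΣQ_DR · Δt = 4387 × 7200 = 3.16 × 10^7 m³.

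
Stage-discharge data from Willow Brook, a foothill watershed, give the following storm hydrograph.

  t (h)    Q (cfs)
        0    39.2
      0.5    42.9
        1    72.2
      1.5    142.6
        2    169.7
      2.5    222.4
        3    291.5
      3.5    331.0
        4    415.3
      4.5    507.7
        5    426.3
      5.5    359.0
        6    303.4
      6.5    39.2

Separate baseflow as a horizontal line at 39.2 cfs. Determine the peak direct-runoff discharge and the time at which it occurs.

Subtracting baseflow gives direct-runoff ordinates: 0.0, 3.7, 33.0, 103.4, 130.5, 183.2, 252.3, 291.8, 376.1, 468.5, 387.1, 319.8, 264.2, 0.0 cfs.
The maximum is 468.5 cfs, occurring at the reading for t = 4.5 h.

Q_p = 468.5 cfs at t = 4.5 h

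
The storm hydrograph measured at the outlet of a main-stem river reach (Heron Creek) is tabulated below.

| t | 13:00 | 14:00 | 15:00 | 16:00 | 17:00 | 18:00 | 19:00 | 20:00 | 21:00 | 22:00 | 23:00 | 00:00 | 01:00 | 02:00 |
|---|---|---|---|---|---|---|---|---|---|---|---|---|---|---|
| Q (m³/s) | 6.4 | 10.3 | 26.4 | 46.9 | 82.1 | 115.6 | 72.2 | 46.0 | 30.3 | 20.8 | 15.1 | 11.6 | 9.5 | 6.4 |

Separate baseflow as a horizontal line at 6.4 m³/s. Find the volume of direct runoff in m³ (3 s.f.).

Direct-runoff ordinates (Q − Q_b): 0.0, 3.9, 20.0, 40.5, 75.7, 109.2, 65.8, 39.6, 23.9, 14.4, 8.7, 5.2, 3.1, 0.0 m³/s.
ΣQ_DR = 410.0 m³/s.
With Δt = 1 h = 3600 s, V = ΣQ_DR · Δt = 410.0 × 3600 = 1.48 × 10^6 m³.

V ≈ 1.48 × 10^6 m³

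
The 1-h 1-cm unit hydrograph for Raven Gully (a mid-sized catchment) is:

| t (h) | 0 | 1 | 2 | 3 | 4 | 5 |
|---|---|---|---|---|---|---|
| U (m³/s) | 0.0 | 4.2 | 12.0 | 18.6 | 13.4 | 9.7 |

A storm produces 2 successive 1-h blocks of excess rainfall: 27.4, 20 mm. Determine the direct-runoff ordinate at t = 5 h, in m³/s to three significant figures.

Q ≈ 53.4 m³/s

By discrete convolution, Q_j = Σ (P_i / 10 mm) · U_{j−i}.
At t = 5 h (j=5): Q = (27.4/10)·9.7 + (20/10)·13.4 = 53.4 m³/s.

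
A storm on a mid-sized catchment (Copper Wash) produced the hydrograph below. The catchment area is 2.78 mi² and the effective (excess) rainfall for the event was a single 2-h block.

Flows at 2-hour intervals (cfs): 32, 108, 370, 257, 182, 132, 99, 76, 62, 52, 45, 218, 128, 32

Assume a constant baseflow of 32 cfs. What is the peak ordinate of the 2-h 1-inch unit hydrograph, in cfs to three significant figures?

U_p ≈ 225 cfs

Direct runoff: 0.0, 76.0, 338.0, 225.0, 150.0, 100.0, 67.0, 44.0, 30.0, 20.0, 13.0, 186.0, 96.0, 0.0 cfs; ΣQ_DR = 1345 cfs, peak = 338.0 cfs.
Runoff depth d = ΣQ_DR·Δt / A = 1345 × 7200 / (2.78 mi²) = 1.499 in.
The 1-inch UH is the DRH scaled by (1 in)/d, so U_p = 338.0 × 1/1.499 = 225 cfs.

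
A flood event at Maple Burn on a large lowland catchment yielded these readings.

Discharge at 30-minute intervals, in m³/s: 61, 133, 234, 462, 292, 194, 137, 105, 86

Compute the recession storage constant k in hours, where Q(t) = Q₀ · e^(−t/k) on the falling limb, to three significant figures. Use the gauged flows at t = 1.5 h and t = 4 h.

k ≈ 1.49 h

On the falling limb, Q drops from 462 to 86 m³/s between t = 1.5 h and t = 4 h (Δt = 2.5 h).
k = −Δt / ln(Q₂/Q₁) = −2.5 / ln(86/462) = 1.49 h.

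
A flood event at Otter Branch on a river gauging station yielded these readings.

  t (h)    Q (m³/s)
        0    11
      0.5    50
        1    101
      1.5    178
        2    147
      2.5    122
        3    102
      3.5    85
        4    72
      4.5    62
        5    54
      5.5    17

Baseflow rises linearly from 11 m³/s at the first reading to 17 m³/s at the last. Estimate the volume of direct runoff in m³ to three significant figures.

Direct-runoff ordinates (Q − Q_b): 0.00, 38.45, 88.91, 165.36, 133.82, 108.27, 87.73, 70.18, 56.64, 46.09, 37.55, 0.00 m³/s.
ΣQ_DR = 833.0 m³/s.
With Δt = 0.5 h = 1800 s, V = ΣQ_DR · Δt = 833.0 × 1800 = 1.50 × 10^6 m³.

V ≈ 1.50 × 10^6 m³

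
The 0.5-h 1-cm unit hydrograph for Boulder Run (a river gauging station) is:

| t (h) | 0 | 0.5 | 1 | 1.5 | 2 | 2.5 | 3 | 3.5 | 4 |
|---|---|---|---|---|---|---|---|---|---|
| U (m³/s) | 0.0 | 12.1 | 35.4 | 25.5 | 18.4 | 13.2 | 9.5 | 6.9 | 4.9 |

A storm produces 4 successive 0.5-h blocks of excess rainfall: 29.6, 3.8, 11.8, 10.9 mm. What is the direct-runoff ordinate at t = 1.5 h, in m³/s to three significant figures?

Q ≈ 103 m³/s

By discrete convolution, Q_j = Σ (P_i / 10 mm) · U_{j−i}.
At t = 1.5 h (j=3): Q = (29.6/10)·25.5 + (3.8/10)·35.4 + (11.8/10)·12.1 + (10.9/10)·0.0 = 103 m³/s.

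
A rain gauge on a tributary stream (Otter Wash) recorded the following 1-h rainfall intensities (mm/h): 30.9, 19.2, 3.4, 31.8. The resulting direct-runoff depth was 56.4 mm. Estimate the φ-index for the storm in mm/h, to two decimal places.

φ ≈ 8.50 mm/h

Only the 3 blocks with intensity above φ contribute runoff: 30.9, 19.2, 31.8 mm/h.
Σ(I−φ)·Δt = d  ⇒  (30.9+19.2+31.8 − 3φ)·1 = 56.4
φ = (81.90 − 56.4/1) / 3 = 8.50 mm/h.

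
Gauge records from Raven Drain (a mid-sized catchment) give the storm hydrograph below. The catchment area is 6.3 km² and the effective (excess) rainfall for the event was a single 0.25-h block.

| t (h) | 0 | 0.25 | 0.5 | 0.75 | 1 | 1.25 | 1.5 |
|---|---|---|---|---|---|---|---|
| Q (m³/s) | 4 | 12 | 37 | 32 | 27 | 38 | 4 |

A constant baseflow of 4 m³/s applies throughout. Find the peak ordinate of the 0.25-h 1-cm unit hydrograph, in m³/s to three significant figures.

U_p ≈ 18.9 m³/s

Direct runoff: 0.0, 8.0, 33.0, 28.0, 23.0, 34.0, 0.0 m³/s; ΣQ_DR = 126.0 m³/s, peak = 34.0 m³/s.
Runoff depth d = ΣQ_DR·Δt / A = 126.0 × 900 / (6.3 km²) = 18.00 mm.
The 1-cm UH is the DRH scaled by (10 mm)/d, so U_p = 34.0 × 10/18.00 = 18.9 m³/s.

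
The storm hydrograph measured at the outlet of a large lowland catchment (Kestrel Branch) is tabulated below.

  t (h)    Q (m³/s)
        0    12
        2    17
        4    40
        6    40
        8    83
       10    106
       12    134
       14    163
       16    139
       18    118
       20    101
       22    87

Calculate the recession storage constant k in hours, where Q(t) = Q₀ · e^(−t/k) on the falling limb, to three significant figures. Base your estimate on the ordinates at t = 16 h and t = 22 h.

k ≈ 12.8 h

On the falling limb, Q drops from 139 to 87 m³/s between t = 16 h and t = 22 h (Δt = 6 h).
k = −Δt / ln(Q₂/Q₁) = −6 / ln(87/139) = 12.8 h.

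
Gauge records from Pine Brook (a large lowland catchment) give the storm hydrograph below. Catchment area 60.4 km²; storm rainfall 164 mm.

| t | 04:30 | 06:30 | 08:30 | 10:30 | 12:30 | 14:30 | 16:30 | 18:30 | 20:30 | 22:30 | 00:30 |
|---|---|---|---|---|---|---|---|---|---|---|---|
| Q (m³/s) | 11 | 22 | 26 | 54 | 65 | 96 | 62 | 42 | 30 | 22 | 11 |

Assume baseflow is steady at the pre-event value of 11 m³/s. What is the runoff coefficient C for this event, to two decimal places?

C ≈ 0.23

ΣQ_DR = 320.0 m³/s; V = ΣQ_DR·Δt = 2.304 × 10^6 m³.
Runoff depth d = V / A = 38.15 mm.
C = d / P = 38.15 / 164 = 0.23.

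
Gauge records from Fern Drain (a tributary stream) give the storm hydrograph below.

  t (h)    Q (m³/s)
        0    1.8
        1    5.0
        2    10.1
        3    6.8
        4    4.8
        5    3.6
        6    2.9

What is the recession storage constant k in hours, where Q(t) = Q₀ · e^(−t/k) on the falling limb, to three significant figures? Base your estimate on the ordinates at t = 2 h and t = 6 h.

On the falling limb, Q drops from 10.1 to 2.9 m³/s between t = 2 h and t = 6 h (Δt = 4 h).
k = −Δt / ln(Q₂/Q₁) = −4 / ln(2.9/10.1) = 3.21 h.

k ≈ 3.21 h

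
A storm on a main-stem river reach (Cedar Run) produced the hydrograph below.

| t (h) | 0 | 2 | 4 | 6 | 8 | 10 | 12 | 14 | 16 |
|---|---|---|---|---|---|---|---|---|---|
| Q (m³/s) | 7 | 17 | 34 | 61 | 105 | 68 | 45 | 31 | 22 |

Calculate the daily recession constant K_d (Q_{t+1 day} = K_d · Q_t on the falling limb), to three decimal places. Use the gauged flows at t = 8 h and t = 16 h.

Between t = 8 h and t = 16 h the flow falls from 105 to 22 m³/s over 4×2 h = 8 h.
Per-interval ratio K = (22/105)^(1/4) = 0.6766; K_d = K^(24/2) = 0.009.

K_d ≈ 0.009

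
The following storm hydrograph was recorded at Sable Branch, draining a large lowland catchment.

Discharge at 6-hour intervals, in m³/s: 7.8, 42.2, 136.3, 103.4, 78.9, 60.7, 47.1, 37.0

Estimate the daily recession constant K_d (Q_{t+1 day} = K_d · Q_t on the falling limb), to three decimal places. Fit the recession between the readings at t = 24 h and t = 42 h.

Between t = 24 h and t = 42 h the flow falls from 78.9 to 37.0 m³/s over 3×6 h = 18 h.
Per-interval ratio K = (37.0/78.9)^(1/3) = 0.7769; K_d = K^(24/6) = 0.364.

K_d ≈ 0.364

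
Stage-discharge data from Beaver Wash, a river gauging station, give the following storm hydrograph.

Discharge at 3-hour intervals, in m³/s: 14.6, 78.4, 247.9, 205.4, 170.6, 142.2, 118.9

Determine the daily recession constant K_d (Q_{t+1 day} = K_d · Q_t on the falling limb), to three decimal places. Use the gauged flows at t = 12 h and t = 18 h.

K_d ≈ 0.236

Between t = 12 h and t = 18 h the flow falls from 170.6 to 118.9 m³/s over 2×3 h = 6 h.
Per-interval ratio K = (118.9/170.6)^(1/2) = 0.8348; K_d = K^(24/3) = 0.236.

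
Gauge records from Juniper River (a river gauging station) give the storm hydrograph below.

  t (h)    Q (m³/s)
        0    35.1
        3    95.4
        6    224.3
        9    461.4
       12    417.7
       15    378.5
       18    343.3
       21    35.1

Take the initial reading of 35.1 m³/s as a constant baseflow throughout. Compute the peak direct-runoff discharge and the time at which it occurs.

Subtracting baseflow gives direct-runoff ordinates: 0.0, 60.3, 189.2, 426.3, 382.6, 343.4, 308.2, 0.0 m³/s.
The maximum is 426.3 m³/s, occurring at the reading for t = 9 h.

Q_p = 426.3 m³/s at t = 9 h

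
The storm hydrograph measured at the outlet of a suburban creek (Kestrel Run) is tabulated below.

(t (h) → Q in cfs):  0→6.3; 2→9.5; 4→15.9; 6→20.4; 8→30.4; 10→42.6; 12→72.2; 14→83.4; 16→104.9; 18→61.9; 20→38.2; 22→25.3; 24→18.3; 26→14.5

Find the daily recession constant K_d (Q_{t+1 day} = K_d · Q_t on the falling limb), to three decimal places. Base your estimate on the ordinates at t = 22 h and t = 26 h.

Between t = 22 h and t = 26 h the flow falls from 25.3 to 14.5 cfs over 2×2 h = 4 h.
Per-interval ratio K = (14.5/25.3)^(1/2) = 0.7570; K_d = K^(24/2) = 0.035.

K_d ≈ 0.035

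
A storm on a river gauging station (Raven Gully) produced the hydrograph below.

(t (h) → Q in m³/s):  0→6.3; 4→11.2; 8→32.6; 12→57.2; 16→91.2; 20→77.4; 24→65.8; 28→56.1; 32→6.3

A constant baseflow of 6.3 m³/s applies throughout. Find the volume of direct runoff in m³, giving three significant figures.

Direct-runoff ordinates (Q − Q_b): 0.0, 4.9, 26.3, 50.9, 84.9, 71.1, 59.5, 49.8, 0.0 m³/s.
ΣQ_DR = 347.4 m³/s.
With Δt = 4 h = 14400 s, V = ΣQ_DR · Δt = 347.4 × 14400 = 5.00 × 10^6 m³.

V ≈ 5.00 × 10^6 m³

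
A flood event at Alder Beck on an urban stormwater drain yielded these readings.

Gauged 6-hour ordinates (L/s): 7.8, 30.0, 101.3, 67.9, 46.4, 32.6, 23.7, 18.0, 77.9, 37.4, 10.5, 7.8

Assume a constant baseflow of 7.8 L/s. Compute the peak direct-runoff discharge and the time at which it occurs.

Q_p = 93.5 L/s at t = 12 h

Subtracting baseflow gives direct-runoff ordinates: 0.0, 22.2, 93.5, 60.1, 38.6, 24.8, 15.9, 10.2, 70.1, 29.6, 2.7, 0.0 L/s.
The maximum is 93.5 L/s, occurring at the reading for t = 12 h.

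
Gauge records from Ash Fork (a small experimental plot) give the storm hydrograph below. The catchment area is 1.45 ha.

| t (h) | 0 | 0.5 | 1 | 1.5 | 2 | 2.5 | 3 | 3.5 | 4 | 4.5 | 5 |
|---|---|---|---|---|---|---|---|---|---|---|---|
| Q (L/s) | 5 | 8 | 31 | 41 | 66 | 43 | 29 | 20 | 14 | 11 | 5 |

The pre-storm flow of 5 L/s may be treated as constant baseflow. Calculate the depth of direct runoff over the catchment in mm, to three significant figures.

d ≈ 27.1 mm

Direct runoff: 0.0, 3.0, 26.0, 36.0, 61.0, 38.0, 24.0, 15.0, 9.0, 6.0, 0.0 L/s; ΣQ_DR = 218.0 L/s.
V = ΣQ_DR · Δt = 218.0 × 1800 s = 3.924 × 10^5 L.
Over A = 1.45 ha, depth = V / A = 27.1 mm.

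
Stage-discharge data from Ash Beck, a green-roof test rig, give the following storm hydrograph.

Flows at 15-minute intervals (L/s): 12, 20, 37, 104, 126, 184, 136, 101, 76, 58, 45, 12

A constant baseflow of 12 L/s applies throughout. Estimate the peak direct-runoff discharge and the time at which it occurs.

Subtracting baseflow gives direct-runoff ordinates: 0.0, 8.0, 25.0, 92.0, 114.0, 172.0, 124.0, 89.0, 64.0, 46.0, 33.0, 0.0 L/s.
The maximum is 172.0 L/s, occurring at the reading for t = 1.25 h.

Q_p = 172.0 L/s at t = 1.25 h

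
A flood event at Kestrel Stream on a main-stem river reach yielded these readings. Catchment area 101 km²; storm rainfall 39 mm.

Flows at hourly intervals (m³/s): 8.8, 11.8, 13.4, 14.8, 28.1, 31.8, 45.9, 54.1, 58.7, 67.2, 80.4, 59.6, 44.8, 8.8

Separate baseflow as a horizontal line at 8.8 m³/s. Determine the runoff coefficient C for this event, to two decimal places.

ΣQ_DR = 405.0 m³/s; V = ΣQ_DR·Δt = 1.458 × 10^6 m³.
Runoff depth d = V / A = 14.44 mm.
C = d / P = 14.44 / 39 = 0.37.

C ≈ 0.37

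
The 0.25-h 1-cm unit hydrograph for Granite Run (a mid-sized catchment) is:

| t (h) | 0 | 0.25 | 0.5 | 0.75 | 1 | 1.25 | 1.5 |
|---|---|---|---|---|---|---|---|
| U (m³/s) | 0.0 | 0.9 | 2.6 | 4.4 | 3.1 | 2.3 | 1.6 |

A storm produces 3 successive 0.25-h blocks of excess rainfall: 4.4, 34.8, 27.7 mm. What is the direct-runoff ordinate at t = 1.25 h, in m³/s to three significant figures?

By discrete convolution, Q_j = Σ (P_i / 10 mm) · U_{j−i}.
At t = 1.25 h (j=5): Q = (4.4/10)·2.3 + (34.8/10)·3.1 + (27.7/10)·4.4 = 24.0 m³/s.

Q ≈ 24.0 m³/s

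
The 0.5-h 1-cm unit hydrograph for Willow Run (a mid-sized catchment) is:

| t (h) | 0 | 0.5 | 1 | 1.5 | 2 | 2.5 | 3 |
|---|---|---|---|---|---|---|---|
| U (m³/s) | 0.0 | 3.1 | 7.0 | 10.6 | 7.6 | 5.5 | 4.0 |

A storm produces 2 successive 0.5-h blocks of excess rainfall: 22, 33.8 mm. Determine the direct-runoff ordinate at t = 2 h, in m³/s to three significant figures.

Q ≈ 52.5 m³/s

By discrete convolution, Q_j = Σ (P_i / 10 mm) · U_{j−i}.
At t = 2 h (j=4): Q = (22/10)·7.6 + (33.8/10)·10.6 = 52.5 m³/s.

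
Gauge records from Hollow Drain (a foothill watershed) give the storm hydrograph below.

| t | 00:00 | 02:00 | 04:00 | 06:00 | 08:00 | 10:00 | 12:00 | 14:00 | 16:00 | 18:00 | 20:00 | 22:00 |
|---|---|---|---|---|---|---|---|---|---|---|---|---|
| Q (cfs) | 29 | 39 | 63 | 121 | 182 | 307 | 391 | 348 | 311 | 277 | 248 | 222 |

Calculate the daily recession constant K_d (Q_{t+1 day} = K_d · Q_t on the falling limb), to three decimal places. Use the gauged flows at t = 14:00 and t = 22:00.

Between t = 14:00 and t = 22:00 the flow falls from 348 to 222 cfs over 4×2 h = 8 h.
Per-interval ratio K = (222/348)^(1/4) = 0.8937; K_d = K^(24/2) = 0.260.

K_d ≈ 0.260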